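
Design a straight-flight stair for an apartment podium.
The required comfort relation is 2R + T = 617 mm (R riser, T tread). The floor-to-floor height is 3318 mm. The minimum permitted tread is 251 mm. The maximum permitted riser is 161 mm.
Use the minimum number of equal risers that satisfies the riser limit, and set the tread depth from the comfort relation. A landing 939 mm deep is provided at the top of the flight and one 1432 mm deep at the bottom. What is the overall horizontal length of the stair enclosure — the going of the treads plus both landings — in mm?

3318 / 161 = 20.609 → round up to 21 risers.
Each riser is 3318/21 = 158 mm (≤ 161 mm).
From 2R + T = 617: T = 617 − 316 = 301 mm.
Going = (21 − 1) × 301 = 6020 mm.
Add landings: 6020 + 939 + 1432 = 8391 mm.

8391 mm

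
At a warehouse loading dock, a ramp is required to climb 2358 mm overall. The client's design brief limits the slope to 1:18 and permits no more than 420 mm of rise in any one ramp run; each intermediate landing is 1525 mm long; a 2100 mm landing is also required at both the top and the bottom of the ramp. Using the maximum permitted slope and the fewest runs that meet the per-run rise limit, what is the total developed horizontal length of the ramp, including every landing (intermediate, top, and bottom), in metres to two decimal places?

At most 420 each: 2358/420 = 5.61, giving 6 ramp runs. That means 5 intermediate landings.
Ramp run (horizontal) at 1:18: 2358 × 18 = 42444 mm.
Intermediate landings: 5 × 1525 = 7625 mm.
Top and bottom landings: 2 × 2100 = 4200 mm.
Total = 42444 + 7625 + 4200 = 54269 mm.
= 54.27 m.

54.27 m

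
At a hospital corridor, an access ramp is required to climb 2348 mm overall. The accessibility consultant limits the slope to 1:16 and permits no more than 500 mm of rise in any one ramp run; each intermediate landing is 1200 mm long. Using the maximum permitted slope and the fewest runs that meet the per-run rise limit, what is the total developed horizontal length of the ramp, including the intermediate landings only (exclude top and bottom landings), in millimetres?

At most 500 each: 2348/500 = 4.70, giving 5 ramp runs. That means 4 intermediate landings.
Horizontal run for 2348 mm of rise at 1:16 is 2348 × 16 = 37568 mm.
Intermediate landings: 4 × 1200 = 4800 mm.
Total developed length = 37568 + 4800 = 42368 mm.

42368 mm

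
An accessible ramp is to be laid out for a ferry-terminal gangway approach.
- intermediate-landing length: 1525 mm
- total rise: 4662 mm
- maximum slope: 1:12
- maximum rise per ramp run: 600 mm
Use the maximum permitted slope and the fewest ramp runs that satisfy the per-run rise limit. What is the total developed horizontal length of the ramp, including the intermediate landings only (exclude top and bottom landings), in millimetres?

66619 mm

4662 / 600 = 7.770 → round up to 8 ramp runs. That means 7 intermediate landings.
Horizontal run for 4662 mm of rise at 1:12 is 4662 × 12 = 55944 mm.
7 intermediate landings contribute 7 × 1525 = 10675 mm.
Developed length = 55944 + 10675 = 66619 mm.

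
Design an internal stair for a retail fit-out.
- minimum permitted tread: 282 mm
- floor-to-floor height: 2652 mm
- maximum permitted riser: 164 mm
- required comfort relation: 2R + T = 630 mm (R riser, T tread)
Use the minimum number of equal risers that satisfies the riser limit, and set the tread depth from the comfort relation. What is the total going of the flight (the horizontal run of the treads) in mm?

5088 mm

2652 / 164 = 16.171 → round up to 17 risers.
Riser R = 2652 / 17 = 156 mm, within the 164 mm limit.
Tread T = 630 − 2 × 156 = 318 mm (≥ 282 mm).
Going = (17 − 1) × 318 = 5088 mm.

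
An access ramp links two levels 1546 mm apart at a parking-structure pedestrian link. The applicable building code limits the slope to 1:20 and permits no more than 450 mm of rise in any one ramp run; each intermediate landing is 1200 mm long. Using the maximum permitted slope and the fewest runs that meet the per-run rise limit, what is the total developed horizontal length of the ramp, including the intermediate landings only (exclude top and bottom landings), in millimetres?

1546 / 450 = 3.44, so 4 ramp runs are needed. That means 3 intermediate landings.
Ramp run (horizontal) at 1:20: 1546 × 20 = 30920 mm.
Intermediate landings: 3 × 1200 = 3600 mm.
Developed length = 30920 + 3600 = 34520 mm.

34520 mm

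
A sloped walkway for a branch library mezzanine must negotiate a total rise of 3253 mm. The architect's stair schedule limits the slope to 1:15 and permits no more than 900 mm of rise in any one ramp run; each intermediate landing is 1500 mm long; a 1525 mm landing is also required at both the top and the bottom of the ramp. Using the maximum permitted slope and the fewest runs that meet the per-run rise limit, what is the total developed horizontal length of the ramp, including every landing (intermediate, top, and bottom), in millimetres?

56345 mm

3253 / 900 = 3.614 → round up to 4 ramp runs. That means 3 intermediate landings.
Horizontal run for 3253 mm of rise at 1:15 is 3253 × 15 = 48795 mm.
Intermediate landings: 3 × 1500 = 4500 mm.
Top and bottom landings: 2 × 1525 = 3050 mm.
Total = 48795 + 4500 + 3050 = 56345 mm.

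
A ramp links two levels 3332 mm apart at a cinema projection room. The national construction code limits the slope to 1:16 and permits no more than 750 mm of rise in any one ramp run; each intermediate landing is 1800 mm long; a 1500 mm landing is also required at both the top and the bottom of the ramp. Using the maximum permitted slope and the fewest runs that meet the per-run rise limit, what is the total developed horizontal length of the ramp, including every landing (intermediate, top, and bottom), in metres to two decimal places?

63.51 m

At most 750 each: 3332/750 = 4.44, giving 5 ramp runs. That means 4 intermediate landings.
Horizontal run for 3332 mm of rise at 1:16 is 3332 × 16 = 53312 mm.
4 intermediate landings contribute 4 × 1800 = 7200 mm.
Top and bottom landings: 2 × 1500 = 3000 mm.
Total = 53312 + 7200 + 3000 = 63512 mm.
= 63.51 m.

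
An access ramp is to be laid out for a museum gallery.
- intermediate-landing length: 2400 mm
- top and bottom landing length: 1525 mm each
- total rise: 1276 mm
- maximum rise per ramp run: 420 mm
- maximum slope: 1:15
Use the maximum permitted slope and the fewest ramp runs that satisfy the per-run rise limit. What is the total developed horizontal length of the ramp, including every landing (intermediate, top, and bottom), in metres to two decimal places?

⌈1276/420⌉ = 4 ramp runs. That means 3 intermediate landings.
Ramp run (horizontal) at 1:15: 1276 × 15 = 19140 mm.
3 intermediate landings contribute 3 × 2400 = 7200 mm.
Top and bottom landings: 2 × 1525 = 3050 mm.
Total = 19140 + 7200 + 3050 = 29390 mm.
= 29.39 m.

29.39 m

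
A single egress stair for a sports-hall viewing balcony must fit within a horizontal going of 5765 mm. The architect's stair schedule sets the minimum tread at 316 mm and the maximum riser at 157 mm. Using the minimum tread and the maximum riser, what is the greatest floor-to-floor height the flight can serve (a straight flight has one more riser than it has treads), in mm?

Treads that fit: ⌊5765 / 316⌋ = 18.
Risers = treads + 1 = 19.
Maximum height = 19 × 157 = 2983 mm.

2983 mm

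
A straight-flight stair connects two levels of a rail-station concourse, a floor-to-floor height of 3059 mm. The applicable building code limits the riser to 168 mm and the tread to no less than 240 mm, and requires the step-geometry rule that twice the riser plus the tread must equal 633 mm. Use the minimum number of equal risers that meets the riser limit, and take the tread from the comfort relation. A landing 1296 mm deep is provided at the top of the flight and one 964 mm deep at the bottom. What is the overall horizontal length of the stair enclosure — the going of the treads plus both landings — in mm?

3059 / 168 = 18.21, so 19 risers are needed.
Riser R = 3059 / 19 = 161 mm, within the 168 mm limit.
Tread T = 633 − 2 × 161 = 311 mm (≥ 240 mm).
Treads = 19 − 1 = 18; going = 18 × 311 = 5598 mm.
Enclosure = 5598 + 1296 + 964 = 7858 mm.

7858 mm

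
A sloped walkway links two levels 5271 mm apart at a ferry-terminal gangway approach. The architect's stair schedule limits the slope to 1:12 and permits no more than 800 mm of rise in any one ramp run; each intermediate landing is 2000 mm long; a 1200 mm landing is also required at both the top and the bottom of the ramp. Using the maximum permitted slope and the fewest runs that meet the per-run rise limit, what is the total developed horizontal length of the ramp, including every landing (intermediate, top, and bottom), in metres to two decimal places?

At most 800 each: 5271/800 = 6.59, giving 7 ramp runs. That means 6 intermediate landings.
Ramp run (horizontal) at 1:12: 5271 × 12 = 63252 mm.
6 intermediate landings contribute 6 × 2000 = 12000 mm.
Top and bottom landings: 2 × 1200 = 2400 mm.
Total = 63252 + 12000 + 2400 = 77652 mm.
= 77.65 m.

77.65 m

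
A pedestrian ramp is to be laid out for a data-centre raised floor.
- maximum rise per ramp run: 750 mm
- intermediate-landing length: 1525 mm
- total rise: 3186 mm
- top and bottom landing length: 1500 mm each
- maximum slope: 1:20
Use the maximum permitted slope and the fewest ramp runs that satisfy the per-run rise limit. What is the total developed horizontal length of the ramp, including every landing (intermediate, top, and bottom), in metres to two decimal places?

72.82 m

⌈3186/750⌉ = 5 ramp runs. That means 4 intermediate landings.
Horizontal run for 3186 mm of rise at 1:20 is 3186 × 20 = 63720 mm.
Intermediate landings: 4 × 1525 = 6100 mm.
Top and bottom landings: 2 × 1500 = 3000 mm.
Total = 63720 + 6100 + 3000 = 72820 mm.
= 72.82 m.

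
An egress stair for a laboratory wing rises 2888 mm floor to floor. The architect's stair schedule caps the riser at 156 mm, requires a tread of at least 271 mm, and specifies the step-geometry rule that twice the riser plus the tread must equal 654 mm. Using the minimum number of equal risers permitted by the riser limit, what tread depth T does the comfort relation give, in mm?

⌈2888/156⌉ = 19 risers.
R = 2888 ÷ 19 = 152 mm.
T = 654 − 2·152 = 350 mm, which satisfies the 271 mm minimum.

350 mm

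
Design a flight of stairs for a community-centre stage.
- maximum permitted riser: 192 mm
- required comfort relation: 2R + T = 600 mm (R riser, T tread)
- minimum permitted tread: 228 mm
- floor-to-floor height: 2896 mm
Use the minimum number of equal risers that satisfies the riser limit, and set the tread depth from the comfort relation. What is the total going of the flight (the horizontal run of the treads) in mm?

At most 192 each: 2896/192 = 15.08, giving 16 risers.
Riser R = 2896 / 16 = 181 mm, within the 192 mm limit.
Tread T = 600 − 2 × 181 = 238 mm (≥ 228 mm).
Treads = 16 − 1 = 15; going = 15 × 238 = 3570 mm.

3570 mm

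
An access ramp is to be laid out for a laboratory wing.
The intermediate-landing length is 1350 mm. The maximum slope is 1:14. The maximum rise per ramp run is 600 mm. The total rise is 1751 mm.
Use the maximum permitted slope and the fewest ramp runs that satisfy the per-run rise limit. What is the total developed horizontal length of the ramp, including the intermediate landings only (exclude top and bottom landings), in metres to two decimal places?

1751 / 600 = 2.918 → round up to 3 ramp runs. That means 2 intermediate landings.
Ramp run (horizontal) at 1:14: 1751 × 14 = 24514 mm.
2 intermediate landings contribute 2 × 1350 = 2700 mm.
Total developed length = 24514 + 2700 = 27214 mm.
= 27.21 m.

27.21 m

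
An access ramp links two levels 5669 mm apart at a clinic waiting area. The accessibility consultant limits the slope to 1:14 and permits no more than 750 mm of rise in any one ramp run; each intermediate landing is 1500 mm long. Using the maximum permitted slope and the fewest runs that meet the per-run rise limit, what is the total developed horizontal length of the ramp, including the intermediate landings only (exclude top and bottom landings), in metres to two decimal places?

89.87 m

5669 / 750 = 7.559 → round up to 8 ramp runs. That means 7 intermediate landings.
Horizontal run for 5669 mm of rise at 1:14 is 5669 × 14 = 79366 mm.
7 intermediate landings contribute 7 × 1500 = 10500 mm.
Total developed length = 79366 + 10500 = 89866 mm.
= 89.87 m.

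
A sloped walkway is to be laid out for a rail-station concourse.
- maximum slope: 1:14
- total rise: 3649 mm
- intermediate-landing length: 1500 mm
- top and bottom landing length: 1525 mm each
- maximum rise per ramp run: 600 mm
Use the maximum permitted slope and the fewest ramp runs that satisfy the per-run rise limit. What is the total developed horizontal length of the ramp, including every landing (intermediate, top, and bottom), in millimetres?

63136 mm

3649 / 600 = 6.082 → round up to 7 ramp runs. That means 6 intermediate landings.
Horizontal run for 3649 mm of rise at 1:14 is 3649 × 14 = 51086 mm.
Intermediate landings: 6 × 1500 = 9000 mm.
Top and bottom landings: 2 × 1525 = 3050 mm.
Total = 51086 + 9000 + 3050 = 63136 mm.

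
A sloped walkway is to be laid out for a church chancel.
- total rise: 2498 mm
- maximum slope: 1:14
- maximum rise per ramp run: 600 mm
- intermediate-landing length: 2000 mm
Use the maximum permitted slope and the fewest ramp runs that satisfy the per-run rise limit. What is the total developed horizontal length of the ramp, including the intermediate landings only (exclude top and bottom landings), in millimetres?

42972 mm

⌈2498/600⌉ = 5 ramp runs. That means 4 intermediate landings.
Ramp run (horizontal) at 1:14: 2498 × 14 = 34972 mm.
Intermediate landings: 4 × 2000 = 8000 mm.
Developed length = 34972 + 8000 = 42972 mm.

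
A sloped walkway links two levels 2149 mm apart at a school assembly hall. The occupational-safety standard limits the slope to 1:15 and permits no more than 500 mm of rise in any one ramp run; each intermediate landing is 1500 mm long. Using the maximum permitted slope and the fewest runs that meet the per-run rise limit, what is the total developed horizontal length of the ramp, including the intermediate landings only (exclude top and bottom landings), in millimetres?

⌈2149/500⌉ = 5 ramp runs. That means 4 intermediate landings.
Horizontal run for 2149 mm of rise at 1:15 is 2149 × 15 = 32235 mm.
Intermediate landings: 4 × 1500 = 6000 mm.
Developed length = 32235 + 6000 = 38235 mm.

38235 mm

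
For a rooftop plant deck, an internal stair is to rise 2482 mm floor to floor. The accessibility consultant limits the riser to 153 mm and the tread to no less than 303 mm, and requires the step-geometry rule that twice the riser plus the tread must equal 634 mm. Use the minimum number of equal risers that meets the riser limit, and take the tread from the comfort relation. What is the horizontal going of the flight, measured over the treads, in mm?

At most 153 each: 2482/153 = 16.22, giving 17 risers.
R = 2482 ÷ 17 = 146 mm.
T = 634 − 2·146 = 342 mm, which satisfies the 303 mm minimum.
17 risers give 16 treads; going = 16 × 342 = 5472 mm.

5472 mm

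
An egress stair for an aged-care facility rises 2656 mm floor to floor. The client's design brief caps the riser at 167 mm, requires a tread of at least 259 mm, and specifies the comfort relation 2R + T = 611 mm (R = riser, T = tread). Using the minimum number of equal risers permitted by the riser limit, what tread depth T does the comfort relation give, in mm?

279 mm

⌈2656/167⌉ = 16 risers.
R = 2656 ÷ 16 = 166 mm.
T = 611 − 2·166 = 279 mm, which satisfies the 259 mm minimum.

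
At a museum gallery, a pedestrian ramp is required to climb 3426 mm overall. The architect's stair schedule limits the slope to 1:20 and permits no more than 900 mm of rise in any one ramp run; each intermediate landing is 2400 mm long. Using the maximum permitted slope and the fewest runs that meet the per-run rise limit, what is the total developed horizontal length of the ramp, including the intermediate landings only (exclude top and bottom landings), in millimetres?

75720 mm

⌈3426/900⌉ = 4 ramp runs. That means 3 intermediate landings.
Horizontal run for 3426 mm of rise at 1:20 is 3426 × 20 = 68520 mm.
Intermediate landings: 3 × 2400 = 7200 mm.
Developed length = 68520 + 7200 = 75720 mm.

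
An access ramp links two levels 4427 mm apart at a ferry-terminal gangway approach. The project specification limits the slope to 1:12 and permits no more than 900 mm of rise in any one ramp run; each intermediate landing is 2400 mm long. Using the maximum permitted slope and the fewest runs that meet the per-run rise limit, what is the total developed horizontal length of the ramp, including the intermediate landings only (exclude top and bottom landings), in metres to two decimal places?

4427 / 900 = 4.92, so 5 ramp runs are needed. That means 4 intermediate landings.
Horizontal run for 4427 mm of rise at 1:12 is 4427 × 12 = 53124 mm.
Intermediate landings: 4 × 2400 = 9600 mm.
Developed length = 53124 + 9600 = 62724 mm.
= 62.72 m.

62.72 m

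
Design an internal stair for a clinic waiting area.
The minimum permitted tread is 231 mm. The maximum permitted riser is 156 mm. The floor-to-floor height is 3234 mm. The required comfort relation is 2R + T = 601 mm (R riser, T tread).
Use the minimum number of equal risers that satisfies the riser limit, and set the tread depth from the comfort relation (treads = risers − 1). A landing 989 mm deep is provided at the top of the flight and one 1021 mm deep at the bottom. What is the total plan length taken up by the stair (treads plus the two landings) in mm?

3234 / 156 = 20.73, so 21 risers are needed.
R = 3234 ÷ 21 = 154 mm.
Tread T = 601 − 2 × 154 = 293 mm (≥ 231 mm).
Treads = 21 − 1 = 20; going = 20 × 293 = 5860 mm.
Add landings: 5860 + 989 + 1021 = 7870 mm.

7870 mm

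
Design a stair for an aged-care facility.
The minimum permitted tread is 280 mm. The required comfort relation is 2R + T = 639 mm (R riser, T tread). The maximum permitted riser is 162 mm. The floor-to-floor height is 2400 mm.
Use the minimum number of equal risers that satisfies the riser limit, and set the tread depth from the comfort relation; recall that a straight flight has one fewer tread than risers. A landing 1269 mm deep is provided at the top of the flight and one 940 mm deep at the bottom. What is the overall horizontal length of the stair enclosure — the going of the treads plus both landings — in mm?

6675 mm

2400 / 162 = 14.815 → round up to 15 risers.
R = 2400 ÷ 15 = 160 mm.
From 2R + T = 639: T = 639 − 320 = 319 mm.
Going = (15 − 1) × 319 = 4466 mm.
Add landings: 4466 + 1269 + 940 = 6675 mm.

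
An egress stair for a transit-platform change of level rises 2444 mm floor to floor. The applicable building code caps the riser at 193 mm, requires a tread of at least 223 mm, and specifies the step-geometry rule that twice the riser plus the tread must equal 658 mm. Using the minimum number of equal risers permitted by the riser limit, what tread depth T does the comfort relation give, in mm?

282 mm

2444 / 193 = 12.66, so 13 risers are needed.
Each riser is 2444/13 = 188 mm (≤ 193 mm).
Tread T = 658 − 2 × 188 = 282 mm (≥ 223 mm).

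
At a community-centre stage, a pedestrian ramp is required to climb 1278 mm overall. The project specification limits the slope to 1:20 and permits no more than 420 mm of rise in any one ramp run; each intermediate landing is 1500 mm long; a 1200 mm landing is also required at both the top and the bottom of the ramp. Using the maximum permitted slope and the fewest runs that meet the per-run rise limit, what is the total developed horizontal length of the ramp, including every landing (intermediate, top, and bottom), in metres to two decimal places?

32.46 m

⌈1278/420⌉ = 4 ramp runs. That means 3 intermediate landings.
Horizontal run for 1278 mm of rise at 1:20 is 1278 × 20 = 25560 mm.
Intermediate landings: 3 × 1500 = 4500 mm.
Top and bottom landings: 2 × 1200 = 2400 mm.
Total = 25560 + 4500 + 2400 = 32460 mm.
= 32.46 m.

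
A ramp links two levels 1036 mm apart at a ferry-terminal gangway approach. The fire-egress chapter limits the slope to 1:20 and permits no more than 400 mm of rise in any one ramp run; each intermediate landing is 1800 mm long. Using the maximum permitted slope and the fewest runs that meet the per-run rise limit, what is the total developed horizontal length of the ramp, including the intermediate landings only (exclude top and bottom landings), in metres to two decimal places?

24.32 m

At most 400 each: 1036/400 = 2.59, giving 3 ramp runs. That means 2 intermediate landings.
Ramp run (horizontal) at 1:20: 1036 × 20 = 20720 mm.
2 intermediate landings contribute 2 × 1800 = 3600 mm.
Developed length = 20720 + 3600 = 24320 mm.
= 24.32 m.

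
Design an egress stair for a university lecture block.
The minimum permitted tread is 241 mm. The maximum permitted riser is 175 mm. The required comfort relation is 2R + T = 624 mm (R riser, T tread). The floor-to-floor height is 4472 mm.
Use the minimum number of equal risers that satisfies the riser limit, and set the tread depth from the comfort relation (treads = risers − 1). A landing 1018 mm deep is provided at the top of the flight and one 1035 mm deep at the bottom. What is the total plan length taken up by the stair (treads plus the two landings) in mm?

At most 175 each: 4472/175 = 25.55, giving 26 risers.
R = 4472 ÷ 26 = 172 mm.
T = 624 − 2·172 = 280 mm, which satisfies the 241 mm minimum.
Treads = 26 − 1 = 25; going = 25 × 280 = 7000 mm.
Enclosure = 7000 + 1018 + 1035 = 9053 mm.

9053 mm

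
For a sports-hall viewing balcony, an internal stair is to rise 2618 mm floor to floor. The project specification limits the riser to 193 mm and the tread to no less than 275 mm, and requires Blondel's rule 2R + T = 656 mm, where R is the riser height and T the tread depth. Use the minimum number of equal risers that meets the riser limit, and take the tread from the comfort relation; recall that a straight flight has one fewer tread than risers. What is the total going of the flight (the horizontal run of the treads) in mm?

2618 / 193 = 13.565 → round up to 14 risers.
Each riser is 2618/14 = 187 mm (≤ 193 mm).
T = 656 − 2·187 = 282 mm, which satisfies the 275 mm minimum.
Treads = 14 − 1 = 13; going = 13 × 282 = 3666 mm.

3666 mm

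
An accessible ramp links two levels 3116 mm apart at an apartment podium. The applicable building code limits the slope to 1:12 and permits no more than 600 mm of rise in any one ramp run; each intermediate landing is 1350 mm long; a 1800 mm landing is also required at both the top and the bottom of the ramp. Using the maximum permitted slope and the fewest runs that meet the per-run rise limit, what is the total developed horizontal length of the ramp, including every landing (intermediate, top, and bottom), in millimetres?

3116 / 600 = 5.19, so 6 ramp runs are needed. That means 5 intermediate landings.
Horizontal run for 3116 mm of rise at 1:12 is 3116 × 12 = 37392 mm.
Intermediate landings: 5 × 1350 = 6750 mm.
Top and bottom landings: 2 × 1800 = 3600 mm.
Total = 37392 + 6750 + 3600 = 47742 mm.

47742 mm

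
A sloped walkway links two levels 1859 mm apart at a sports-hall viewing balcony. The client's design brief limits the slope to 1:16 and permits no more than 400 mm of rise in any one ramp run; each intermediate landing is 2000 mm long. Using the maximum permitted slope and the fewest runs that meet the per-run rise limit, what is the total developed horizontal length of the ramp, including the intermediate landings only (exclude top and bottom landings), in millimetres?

37744 mm

1859 / 400 = 4.65, so 5 ramp runs are needed. That means 4 intermediate landings.
Horizontal run for 1859 mm of rise at 1:16 is 1859 × 16 = 29744 mm.
Intermediate landings: 4 × 2000 = 8000 mm.
Developed length = 29744 + 8000 = 37744 mm.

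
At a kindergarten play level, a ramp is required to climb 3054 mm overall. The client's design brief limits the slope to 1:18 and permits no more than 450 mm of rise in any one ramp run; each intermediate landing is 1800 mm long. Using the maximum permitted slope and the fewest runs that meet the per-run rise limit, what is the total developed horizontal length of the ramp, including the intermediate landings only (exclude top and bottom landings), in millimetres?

At most 450 each: 3054/450 = 6.79, giving 7 ramp runs. That means 6 intermediate landings.
Ramp run (horizontal) at 1:18: 3054 × 18 = 54972 mm.
Intermediate landings: 6 × 1800 = 10800 mm.
Developed length = 54972 + 10800 = 65772 mm.

65772 mm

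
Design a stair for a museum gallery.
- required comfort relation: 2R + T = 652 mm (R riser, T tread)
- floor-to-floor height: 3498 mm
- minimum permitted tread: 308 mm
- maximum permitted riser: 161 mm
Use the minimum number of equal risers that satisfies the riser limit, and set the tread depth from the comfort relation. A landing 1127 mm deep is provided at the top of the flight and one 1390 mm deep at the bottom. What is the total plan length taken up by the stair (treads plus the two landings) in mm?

3498 / 161 = 21.727 → round up to 22 risers.
Each riser is 3498/22 = 159 mm (≤ 161 mm).
From 2R + T = 652: T = 652 − 318 = 334 mm.
Treads = 22 − 1 = 21; going = 21 × 334 = 7014 mm.
Add landings: 7014 + 1127 + 1390 = 9531 mm.

9531 mm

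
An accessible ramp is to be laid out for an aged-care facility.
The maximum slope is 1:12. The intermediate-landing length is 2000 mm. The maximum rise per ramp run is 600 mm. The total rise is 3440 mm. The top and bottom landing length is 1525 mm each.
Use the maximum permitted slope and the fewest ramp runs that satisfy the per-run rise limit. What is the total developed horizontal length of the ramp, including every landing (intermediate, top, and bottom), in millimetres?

54330 mm

3440 / 600 = 5.733 → round up to 6 ramp runs. That means 5 intermediate landings.
Ramp run (horizontal) at 1:12: 3440 × 12 = 41280 mm.
5 intermediate landings contribute 5 × 2000 = 10000 mm.
Top and bottom landings: 2 × 1525 = 3050 mm.
Total = 41280 + 10000 + 3050 = 54330 mm.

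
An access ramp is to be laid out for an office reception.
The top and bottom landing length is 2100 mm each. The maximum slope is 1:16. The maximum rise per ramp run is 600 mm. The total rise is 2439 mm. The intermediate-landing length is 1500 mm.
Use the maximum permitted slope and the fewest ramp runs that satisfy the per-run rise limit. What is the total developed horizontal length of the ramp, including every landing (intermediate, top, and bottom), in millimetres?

49224 mm

At most 600 each: 2439/600 = 4.07, giving 5 ramp runs. That means 4 intermediate landings.
Horizontal run for 2439 mm of rise at 1:16 is 2439 × 16 = 39024 mm.
Intermediate landings: 4 × 1500 = 6000 mm.
Top and bottom landings: 2 × 2100 = 4200 mm.
Total = 39024 + 6000 + 4200 = 49224 mm.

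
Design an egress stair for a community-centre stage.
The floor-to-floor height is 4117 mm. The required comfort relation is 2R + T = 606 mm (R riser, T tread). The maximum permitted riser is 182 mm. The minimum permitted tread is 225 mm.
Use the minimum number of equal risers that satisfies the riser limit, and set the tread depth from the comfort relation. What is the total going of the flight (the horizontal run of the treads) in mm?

5456 mm

4117 / 182 = 22.62, so 23 risers are needed.
R = 4117 ÷ 23 = 179 mm.
From 2R + T = 606: T = 606 − 358 = 248 mm.
Going = (23 − 1) × 248 = 5456 mm.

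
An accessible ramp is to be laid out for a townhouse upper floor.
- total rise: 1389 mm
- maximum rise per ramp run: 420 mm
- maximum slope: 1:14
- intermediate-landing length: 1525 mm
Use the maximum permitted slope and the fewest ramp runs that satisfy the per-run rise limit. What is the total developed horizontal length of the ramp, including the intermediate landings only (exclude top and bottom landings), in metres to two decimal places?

24.02 m

1389 / 420 = 3.307 → round up to 4 ramp runs. That means 3 intermediate landings.
Horizontal run for 1389 mm of rise at 1:14 is 1389 × 14 = 19446 mm.
3 intermediate landings contribute 3 × 1525 = 4575 mm.
Total developed length = 19446 + 4575 = 24021 mm.
= 24.02 m.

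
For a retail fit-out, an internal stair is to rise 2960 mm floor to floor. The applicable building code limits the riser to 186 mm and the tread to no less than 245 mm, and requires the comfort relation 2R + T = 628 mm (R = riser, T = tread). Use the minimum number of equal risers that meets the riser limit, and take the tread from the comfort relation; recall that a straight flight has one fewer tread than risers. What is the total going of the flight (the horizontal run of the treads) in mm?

3870 mm

⌈2960/186⌉ = 16 risers.
Riser R = 2960 / 16 = 185 mm, within the 186 mm limit.
T = 628 − 2·185 = 258 mm, which satisfies the 245 mm minimum.
16 risers give 15 treads; going = 15 × 258 = 3870 mm.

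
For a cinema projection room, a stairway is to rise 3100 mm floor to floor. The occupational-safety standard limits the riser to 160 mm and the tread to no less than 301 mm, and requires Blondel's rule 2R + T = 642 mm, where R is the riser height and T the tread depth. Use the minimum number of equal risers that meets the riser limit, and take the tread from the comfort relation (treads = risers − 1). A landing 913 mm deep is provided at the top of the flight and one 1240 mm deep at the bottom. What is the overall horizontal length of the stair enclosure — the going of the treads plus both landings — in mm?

⌈3100/160⌉ = 20 risers.
R = 3100 ÷ 20 = 155 mm.
T = 642 − 2·155 = 332 mm, which satisfies the 301 mm minimum.
Treads = 20 − 1 = 19; going = 19 × 332 = 6308 mm.
Enclosure = 6308 + 913 + 1240 = 8461 mm.

8461 mm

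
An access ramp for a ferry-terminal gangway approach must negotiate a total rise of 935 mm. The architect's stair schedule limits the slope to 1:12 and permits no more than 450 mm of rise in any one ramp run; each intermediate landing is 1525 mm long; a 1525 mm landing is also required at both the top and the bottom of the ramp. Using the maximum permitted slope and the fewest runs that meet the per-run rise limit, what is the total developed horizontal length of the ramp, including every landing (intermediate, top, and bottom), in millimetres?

935 / 450 = 2.078 → round up to 3 ramp runs. That means 2 intermediate landings.
Ramp run (horizontal) at 1:12: 935 × 12 = 11220 mm.
Intermediate landings: 2 × 1525 = 3050 mm.
Top and bottom landings: 2 × 1525 = 3050 mm.
Total = 11220 + 3050 + 3050 = 17320 mm.

17320 mm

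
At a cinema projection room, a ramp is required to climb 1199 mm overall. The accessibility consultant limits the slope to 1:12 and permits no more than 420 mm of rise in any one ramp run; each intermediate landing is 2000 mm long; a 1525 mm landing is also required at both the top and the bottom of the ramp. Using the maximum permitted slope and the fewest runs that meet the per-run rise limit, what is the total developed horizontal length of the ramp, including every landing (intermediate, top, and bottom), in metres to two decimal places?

21.44 m

⌈1199/420⌉ = 3 ramp runs. That means 2 intermediate landings.
Horizontal run for 1199 mm of rise at 1:12 is 1199 × 12 = 14388 mm.
Intermediate landings: 2 × 2000 = 4000 mm.
Top and bottom landings: 2 × 1525 = 3050 mm.
Total = 14388 + 4000 + 3050 = 21438 mm.
= 21.44 m.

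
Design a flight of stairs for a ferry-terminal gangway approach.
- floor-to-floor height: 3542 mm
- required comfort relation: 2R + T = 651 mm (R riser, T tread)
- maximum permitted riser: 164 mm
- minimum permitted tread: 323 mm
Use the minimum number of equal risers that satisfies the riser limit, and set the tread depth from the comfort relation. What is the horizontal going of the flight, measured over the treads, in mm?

3542 / 164 = 21.598 → round up to 22 risers.
Riser R = 3542 / 22 = 161 mm, within the 164 mm limit.
T = 651 − 2·161 = 329 mm, which satisfies the 323 mm minimum.
22 risers give 21 treads; going = 21 × 329 = 6909 mm.

6909 mm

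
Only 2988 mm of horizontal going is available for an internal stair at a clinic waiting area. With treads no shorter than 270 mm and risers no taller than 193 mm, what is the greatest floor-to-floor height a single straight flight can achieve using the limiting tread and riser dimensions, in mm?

2988 / 270 = 11.07, so 11 treads fit.
Risers = treads + 1 = 12.
Maximum height = 12 × 193 = 2316 mm.

2316 mm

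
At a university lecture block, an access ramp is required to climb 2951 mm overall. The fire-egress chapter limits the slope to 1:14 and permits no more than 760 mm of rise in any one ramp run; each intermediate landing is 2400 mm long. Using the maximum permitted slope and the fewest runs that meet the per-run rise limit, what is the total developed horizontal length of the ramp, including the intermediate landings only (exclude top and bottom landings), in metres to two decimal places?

48.51 m

⌈2951/760⌉ = 4 ramp runs. That means 3 intermediate landings.
Ramp run (horizontal) at 1:14: 2951 × 14 = 41314 mm.
Intermediate landings: 3 × 2400 = 7200 mm.
Developed length = 41314 + 7200 = 48514 mm.
= 48.51 m.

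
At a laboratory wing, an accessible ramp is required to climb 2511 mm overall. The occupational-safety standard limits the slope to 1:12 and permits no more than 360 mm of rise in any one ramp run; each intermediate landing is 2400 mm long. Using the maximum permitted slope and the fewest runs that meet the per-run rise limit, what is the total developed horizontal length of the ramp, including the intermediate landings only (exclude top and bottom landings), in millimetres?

44532 mm

⌈2511/360⌉ = 7 ramp runs. That means 6 intermediate landings.
Ramp run (horizontal) at 1:12: 2511 × 12 = 30132 mm.
Intermediate landings: 6 × 2400 = 14400 mm.
Developed length = 30132 + 14400 = 44532 mm.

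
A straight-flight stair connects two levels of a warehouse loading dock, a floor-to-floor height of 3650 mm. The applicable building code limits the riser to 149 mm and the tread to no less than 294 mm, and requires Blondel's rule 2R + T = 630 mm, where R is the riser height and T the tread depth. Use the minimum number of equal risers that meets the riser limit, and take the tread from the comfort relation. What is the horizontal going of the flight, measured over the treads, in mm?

3650 / 149 = 24.497 → round up to 25 risers.
Each riser is 3650/25 = 146 mm (≤ 149 mm).
From 2R + T = 630: T = 630 − 292 = 338 mm.
Going = (25 − 1) × 338 = 8112 mm.

8112 mm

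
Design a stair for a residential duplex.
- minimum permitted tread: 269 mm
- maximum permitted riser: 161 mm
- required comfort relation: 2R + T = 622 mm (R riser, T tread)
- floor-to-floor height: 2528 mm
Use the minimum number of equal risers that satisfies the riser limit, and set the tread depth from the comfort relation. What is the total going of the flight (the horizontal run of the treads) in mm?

4590 mm

2528 / 161 = 15.702 → round up to 16 risers.
Riser R = 2528 / 16 = 158 mm, within the 161 mm limit.
From 2R + T = 622: T = 622 − 316 = 306 mm.
Going = (16 − 1) × 306 = 4590 mm.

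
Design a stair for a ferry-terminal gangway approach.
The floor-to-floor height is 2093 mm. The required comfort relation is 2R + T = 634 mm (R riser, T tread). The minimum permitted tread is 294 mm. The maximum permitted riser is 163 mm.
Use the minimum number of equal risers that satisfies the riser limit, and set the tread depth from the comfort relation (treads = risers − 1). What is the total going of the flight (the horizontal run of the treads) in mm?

⌈2093/163⌉ = 13 risers.
Each riser is 2093/13 = 161 mm (≤ 163 mm).
Tread T = 634 − 2 × 161 = 312 mm (≥ 294 mm).
13 risers give 12 treads; going = 12 × 312 = 3744 mm.

3744 mm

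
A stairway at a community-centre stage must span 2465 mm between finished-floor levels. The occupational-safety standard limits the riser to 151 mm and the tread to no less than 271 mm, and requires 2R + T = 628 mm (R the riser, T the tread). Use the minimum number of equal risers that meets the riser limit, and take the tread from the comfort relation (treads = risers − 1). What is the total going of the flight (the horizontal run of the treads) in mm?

5408 mm

2465 / 151 = 16.325 → round up to 17 risers.
R = 2465 ÷ 17 = 145 mm.
From 2R + T = 628: T = 628 − 290 = 338 mm.
Going = (17 − 1) × 338 = 5408 mm.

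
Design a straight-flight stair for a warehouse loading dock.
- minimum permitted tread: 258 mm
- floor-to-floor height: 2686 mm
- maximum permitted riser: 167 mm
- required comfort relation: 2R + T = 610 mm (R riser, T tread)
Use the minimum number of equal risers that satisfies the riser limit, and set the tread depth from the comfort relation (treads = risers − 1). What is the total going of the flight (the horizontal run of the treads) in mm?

2686 / 167 = 16.08, so 17 risers are needed.
Each riser is 2686/17 = 158 mm (≤ 167 mm).
From 2R + T = 610: T = 610 − 316 = 294 mm.
17 risers give 16 treads; going = 16 × 294 = 4704 mm.

4704 mm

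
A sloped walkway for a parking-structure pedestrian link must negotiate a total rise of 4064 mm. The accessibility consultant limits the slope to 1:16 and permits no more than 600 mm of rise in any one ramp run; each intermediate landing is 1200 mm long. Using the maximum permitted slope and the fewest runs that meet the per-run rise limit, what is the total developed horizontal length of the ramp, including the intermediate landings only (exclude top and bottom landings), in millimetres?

⌈4064/600⌉ = 7 ramp runs. That means 6 intermediate landings.
Horizontal run for 4064 mm of rise at 1:16 is 4064 × 16 = 65024 mm.
Intermediate landings: 6 × 1200 = 7200 mm.
Total developed length = 65024 + 7200 = 72224 mm.

72224 mm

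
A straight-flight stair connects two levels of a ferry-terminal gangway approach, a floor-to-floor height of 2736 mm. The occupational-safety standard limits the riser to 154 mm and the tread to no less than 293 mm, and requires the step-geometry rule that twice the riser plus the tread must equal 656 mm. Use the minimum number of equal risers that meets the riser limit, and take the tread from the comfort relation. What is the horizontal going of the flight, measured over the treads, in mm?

5984 mm

⌈2736/154⌉ = 18 risers.
Each riser is 2736/18 = 152 mm (≤ 154 mm).
From 2R + T = 656: T = 656 − 304 = 352 mm.
18 risers give 17 treads; going = 17 × 352 = 5984 mm.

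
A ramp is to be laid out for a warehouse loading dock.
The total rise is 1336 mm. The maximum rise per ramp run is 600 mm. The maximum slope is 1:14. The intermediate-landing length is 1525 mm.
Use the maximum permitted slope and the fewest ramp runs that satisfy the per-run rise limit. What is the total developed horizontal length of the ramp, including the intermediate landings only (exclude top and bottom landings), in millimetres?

21754 mm

⌈1336/600⌉ = 3 ramp runs. That means 2 intermediate landings.
Ramp run (horizontal) at 1:14: 1336 × 14 = 18704 mm.
2 intermediate landings contribute 2 × 1525 = 3050 mm.
Total developed length = 18704 + 3050 = 21754 mm.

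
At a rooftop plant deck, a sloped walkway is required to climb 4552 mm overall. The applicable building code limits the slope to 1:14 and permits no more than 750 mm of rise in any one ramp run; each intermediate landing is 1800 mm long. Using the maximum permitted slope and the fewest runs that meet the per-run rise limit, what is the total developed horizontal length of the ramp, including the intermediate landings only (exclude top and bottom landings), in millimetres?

74528 mm

4552 / 750 = 6.069 → round up to 7 ramp runs. That means 6 intermediate landings.
Horizontal run for 4552 mm of rise at 1:14 is 4552 × 14 = 63728 mm.
Intermediate landings: 6 × 1800 = 10800 mm.
Developed length = 63728 + 10800 = 74528 mm.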